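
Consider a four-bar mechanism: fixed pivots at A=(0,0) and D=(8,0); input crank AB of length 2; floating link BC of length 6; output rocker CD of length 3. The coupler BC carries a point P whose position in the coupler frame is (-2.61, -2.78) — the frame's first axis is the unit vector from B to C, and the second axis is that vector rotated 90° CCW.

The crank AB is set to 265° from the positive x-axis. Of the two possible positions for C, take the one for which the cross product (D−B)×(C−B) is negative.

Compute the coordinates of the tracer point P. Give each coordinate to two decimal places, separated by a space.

A=(0,0), D=(8.00,0)
B = A + 2.00·(cos265°, sin265°) = (-0.1743, -1.9924)
|BD| = 8.4136
circle(B,6.00) ∩ circle(D,3.00): a=5.8114, h=1.4927
  candidates: C₊=(5.1183,0.8340) cross=12.559; C₋=(5.8252,-2.0665) cross=-12.559
  mode - wants cross < 0 → take C=(5.8252,-2.0665) (cross=-12.559)
ex = (C−B)/|BC| = (0.9999,-0.0124); ey = (0.0124,0.9999)
P = B + -2.61·ex + -2.78·ey = (-2.8184,-4.7399)

-2.82 -4.74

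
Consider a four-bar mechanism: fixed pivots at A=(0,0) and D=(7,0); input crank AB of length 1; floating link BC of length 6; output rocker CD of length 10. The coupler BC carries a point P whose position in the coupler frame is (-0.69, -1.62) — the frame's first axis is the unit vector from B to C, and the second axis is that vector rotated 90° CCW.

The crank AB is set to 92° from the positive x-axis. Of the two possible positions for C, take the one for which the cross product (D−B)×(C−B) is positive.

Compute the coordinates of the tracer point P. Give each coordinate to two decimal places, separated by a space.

A=(0,0), D=(7.00,0)
B = A + 1.00·(cos92°, sin92°) = (-0.0349, 0.9994)
|BD| = 7.1055
circle(B,6.00) ∩ circle(D,10.00): a=-0.9508, h=5.9242
  candidates: C₊=(-0.1430,6.9984) cross=42.095; C₋=(-1.8095,-4.7322) cross=-42.095
  mode + wants cross > 0 → take C=(-0.1430,6.9984) (cross=42.095)
ex = (C−B)/|BC| = (-0.0180,0.9998); ey = (-0.9998,-0.0180)
P = B + -0.69·ex + -1.62·ey = (1.5973,0.3387)

1.60 0.34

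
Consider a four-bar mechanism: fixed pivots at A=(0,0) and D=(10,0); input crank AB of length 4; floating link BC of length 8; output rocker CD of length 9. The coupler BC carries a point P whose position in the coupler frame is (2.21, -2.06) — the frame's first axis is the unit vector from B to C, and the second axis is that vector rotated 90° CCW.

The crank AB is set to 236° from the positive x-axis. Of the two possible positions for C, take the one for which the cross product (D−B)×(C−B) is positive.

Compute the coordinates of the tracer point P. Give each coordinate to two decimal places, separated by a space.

0.65 -2.43

A=(0,0), D=(10.00,0)
B = A + 4.00·(cos236°, sin236°) = (-2.2368, -3.3162)
|BD| = 12.6781
circle(B,8.00) ∩ circle(D,9.00): a=5.6686, h=5.6451
  candidates: C₊=(1.7580,3.6151) cross=71.569; C₋=(4.7111,-7.2820) cross=-71.569
  mode + wants cross > 0 → take C=(1.7580,3.6151) (cross=71.569)
ex = (C−B)/|BC| = (0.4993,0.8664); ey = (-0.8664,0.4993)
P = B + 2.21·ex + -2.06·ey = (0.6516,-2.4300)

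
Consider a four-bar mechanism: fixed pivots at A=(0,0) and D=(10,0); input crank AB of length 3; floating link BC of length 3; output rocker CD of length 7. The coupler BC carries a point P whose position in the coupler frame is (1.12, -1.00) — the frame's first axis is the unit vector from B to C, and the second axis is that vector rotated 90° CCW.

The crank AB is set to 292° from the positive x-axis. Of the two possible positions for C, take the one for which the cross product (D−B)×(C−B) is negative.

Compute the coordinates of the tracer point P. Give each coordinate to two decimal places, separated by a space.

1.92 -4.05

A=(0,0), D=(10.00,0)
B = A + 3.00·(cos292°, sin292°) = (1.1238, -2.7816)
|BD| = 9.3018
circle(B,3.00) ∩ circle(D,7.00): a=2.5008, h=1.6571
  candidates: C₊=(3.0146,-0.4524) cross=15.414; C₋=(4.0057,-3.6150) cross=-15.414
  mode - wants cross < 0 → take C=(4.0057,-3.6150) (cross=-15.414)
ex = (C−B)/|BC| = (0.9606,-0.2778); ey = (0.2778,0.9606)
P = B + 1.12·ex + -1.00·ey = (1.9219,-4.0534)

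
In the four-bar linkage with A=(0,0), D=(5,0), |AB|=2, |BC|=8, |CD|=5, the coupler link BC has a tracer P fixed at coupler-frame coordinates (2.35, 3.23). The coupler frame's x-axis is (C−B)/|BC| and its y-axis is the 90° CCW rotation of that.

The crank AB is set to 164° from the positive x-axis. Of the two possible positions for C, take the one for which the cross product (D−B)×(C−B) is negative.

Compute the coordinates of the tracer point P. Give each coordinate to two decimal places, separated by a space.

A=(0,0), D=(5.00,0)
B = A + 2.00·(cos164°, sin164°) = (-1.9225, 0.5513)
|BD| = 6.9444
circle(B,8.00) ∩ circle(D,5.00): a=6.2802, h=4.9557
  candidates: C₊=(4.7313,4.9928) cross=34.414; C₋=(3.9445,-4.8873) cross=-34.414
  mode - wants cross < 0 → take C=(3.9445,-4.8873) (cross=-34.414)
ex = (C−B)/|BC| = (0.7334,-0.6798); ey = (0.6798,0.7334)
P = B + 2.35·ex + 3.23·ey = (1.9967,1.3225)

2.00 1.32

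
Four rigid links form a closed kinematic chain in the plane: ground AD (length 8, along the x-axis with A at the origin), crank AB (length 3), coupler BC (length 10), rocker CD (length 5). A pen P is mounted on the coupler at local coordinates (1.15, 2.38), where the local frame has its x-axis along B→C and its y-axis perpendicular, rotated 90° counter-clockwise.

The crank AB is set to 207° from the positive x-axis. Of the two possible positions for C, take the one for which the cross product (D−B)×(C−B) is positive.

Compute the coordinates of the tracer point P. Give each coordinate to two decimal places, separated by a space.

-3.09 1.25

A=(0,0), D=(8.00,0)
B = A + 3.00·(cos207°, sin207°) = (-2.6730, -1.3620)
|BD| = 10.7596
circle(B,10.00) ∩ circle(D,5.00): a=8.8651, h=4.6272
  candidates: C₊=(5.5350,4.3501) cross=49.786; C₋=(6.7064,-4.8298) cross=-49.786
  mode + wants cross > 0 → take C=(5.5350,4.3501) (cross=49.786)
ex = (C−B)/|BC| = (0.8208,0.5712); ey = (-0.5712,0.8208)
P = B + 1.15·ex + 2.38·ey = (-3.0886,1.2484)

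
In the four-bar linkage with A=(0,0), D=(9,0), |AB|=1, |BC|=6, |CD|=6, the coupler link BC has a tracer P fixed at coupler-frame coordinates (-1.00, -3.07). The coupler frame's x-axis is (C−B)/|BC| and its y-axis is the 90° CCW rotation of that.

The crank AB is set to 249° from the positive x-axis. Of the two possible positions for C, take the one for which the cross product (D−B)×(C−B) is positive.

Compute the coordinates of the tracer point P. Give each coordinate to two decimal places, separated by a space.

1.06 -3.83

A=(0,0), D=(9.00,0)
B = A + 1.00·(cos249°, sin249°) = (-0.3584, -0.9336)
|BD| = 9.4048
circle(B,6.00) ∩ circle(D,6.00): a=4.7024, h=3.7266
  candidates: C₊=(3.9509,3.2414) cross=35.048; C₋=(4.6907,-4.1750) cross=-35.048
  mode + wants cross > 0 → take C=(3.9509,3.2414) (cross=35.048)
ex = (C−B)/|BC| = (0.7182,0.6958); ey = (-0.6958,0.7182)
P = B + -1.00·ex + -3.07·ey = (1.0596,-3.8343)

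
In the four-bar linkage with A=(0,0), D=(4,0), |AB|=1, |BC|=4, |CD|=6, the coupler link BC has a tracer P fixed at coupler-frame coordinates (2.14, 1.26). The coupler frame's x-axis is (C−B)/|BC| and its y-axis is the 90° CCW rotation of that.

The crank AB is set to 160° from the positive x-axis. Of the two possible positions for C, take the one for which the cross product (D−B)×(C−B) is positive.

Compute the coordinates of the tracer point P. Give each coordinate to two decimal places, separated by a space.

-1.79 2.68

A=(0,0), D=(4.00,0)
B = A + 1.00·(cos160°, sin160°) = (-0.9397, 0.3420)
|BD| = 4.9515
circle(B,4.00) ∩ circle(D,6.00): a=0.4562, h=3.9739
  candidates: C₊=(-0.2101,4.2749) cross=19.677; C₋=(-0.7591,-3.6539) cross=-19.677
  mode + wants cross > 0 → take C=(-0.2101,4.2749) (cross=19.677)
ex = (C−B)/|BC| = (0.1824,0.9832); ey = (-0.9832,0.1824)
P = B + 2.14·ex + 1.26·ey = (-1.7882,2.6759)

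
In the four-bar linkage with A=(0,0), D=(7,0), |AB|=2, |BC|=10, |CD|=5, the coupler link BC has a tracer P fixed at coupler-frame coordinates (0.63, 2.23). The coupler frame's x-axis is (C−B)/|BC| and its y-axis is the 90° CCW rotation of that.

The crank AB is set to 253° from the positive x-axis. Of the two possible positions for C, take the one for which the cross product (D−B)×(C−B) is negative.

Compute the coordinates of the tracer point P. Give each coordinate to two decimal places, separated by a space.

0.61 0.07

A=(0,0), D=(7.00,0)
B = A + 2.00·(cos253°, sin253°) = (-0.5847, -1.9126)
|BD| = 7.8222
circle(B,10.00) ∩ circle(D,5.00): a=8.7052, h=4.9214
  candidates: C₊=(6.6528,4.9879) cross=38.496; C₋=(9.0595,-4.5561) cross=-38.496
  mode - wants cross < 0 → take C=(9.0595,-4.5561) (cross=-38.496)
ex = (C−B)/|BC| = (0.9644,-0.2644); ey = (0.2644,0.9644)
P = B + 0.63·ex + 2.23·ey = (0.6124,0.0715)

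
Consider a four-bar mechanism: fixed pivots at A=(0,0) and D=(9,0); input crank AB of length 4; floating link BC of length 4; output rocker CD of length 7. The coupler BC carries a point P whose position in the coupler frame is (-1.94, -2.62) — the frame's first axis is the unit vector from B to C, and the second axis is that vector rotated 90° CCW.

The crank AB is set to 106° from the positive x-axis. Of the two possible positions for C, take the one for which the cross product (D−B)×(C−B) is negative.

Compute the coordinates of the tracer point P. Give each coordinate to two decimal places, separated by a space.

-4.19 2.81

A=(0,0), D=(9.00,0)
B = A + 4.00·(cos106°, sin106°) = (-1.1025, 3.8450)
|BD| = 10.8095
circle(B,4.00) ∩ circle(D,7.00): a=3.8783, h=0.9790
  candidates: C₊=(2.8704,3.3805) cross=10.583; C₋=(2.1739,1.5505) cross=-10.583
  mode - wants cross < 0 → take C=(2.1739,1.5505) (cross=-10.583)
ex = (C−B)/|BC| = (0.8191,-0.5736); ey = (0.5736,0.8191)
P = B + -1.94·ex + -2.62·ey = (-4.1946,2.8119)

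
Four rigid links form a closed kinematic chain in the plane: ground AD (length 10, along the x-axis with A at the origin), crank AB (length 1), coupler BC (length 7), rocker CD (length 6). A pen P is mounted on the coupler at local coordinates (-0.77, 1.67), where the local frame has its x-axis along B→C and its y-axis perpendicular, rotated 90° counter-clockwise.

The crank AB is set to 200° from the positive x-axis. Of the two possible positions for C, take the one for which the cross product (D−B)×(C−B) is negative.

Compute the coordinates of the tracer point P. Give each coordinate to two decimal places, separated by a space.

-0.83 1.49

A=(0,0), D=(10.00,0)
B = A + 1.00·(cos200°, sin200°) = (-0.9397, -0.3420)
|BD| = 10.9450
circle(B,7.00) ∩ circle(D,6.00): a=6.0664, h=3.4927
  candidates: C₊=(5.0146,3.3385) cross=38.228; C₋=(5.2329,-3.6434) cross=-38.228
  mode - wants cross < 0 → take C=(5.2329,-3.6434) (cross=-38.228)
ex = (C−B)/|BC| = (0.8818,-0.4716); ey = (0.4716,0.8818)
P = B + -0.77·ex + 1.67·ey = (-0.8311,1.4937)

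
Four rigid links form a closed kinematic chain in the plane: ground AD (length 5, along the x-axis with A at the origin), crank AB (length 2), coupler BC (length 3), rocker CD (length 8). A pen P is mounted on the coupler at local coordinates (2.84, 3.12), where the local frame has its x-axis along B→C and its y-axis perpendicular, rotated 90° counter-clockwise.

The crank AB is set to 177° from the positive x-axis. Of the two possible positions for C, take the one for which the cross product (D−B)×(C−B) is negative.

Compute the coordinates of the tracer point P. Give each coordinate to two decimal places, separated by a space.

0.63 -3.19

A=(0,0), D=(5.00,0)
B = A + 2.00·(cos177°, sin177°) = (-1.9973, 0.1047)
|BD| = 6.9980
circle(B,3.00) ∩ circle(D,8.00): a=-0.4306, h=2.9689
  candidates: C₊=(-2.3835,3.0797) cross=20.777; C₋=(-2.4723,-2.8575) cross=-20.777
  mode - wants cross < 0 → take C=(-2.4723,-2.8575) (cross=-20.777)
ex = (C−B)/|BC| = (-0.1583,-0.9874); ey = (0.9874,-0.1583)
P = B + 2.84·ex + 3.12·ey = (0.6337,-3.1935)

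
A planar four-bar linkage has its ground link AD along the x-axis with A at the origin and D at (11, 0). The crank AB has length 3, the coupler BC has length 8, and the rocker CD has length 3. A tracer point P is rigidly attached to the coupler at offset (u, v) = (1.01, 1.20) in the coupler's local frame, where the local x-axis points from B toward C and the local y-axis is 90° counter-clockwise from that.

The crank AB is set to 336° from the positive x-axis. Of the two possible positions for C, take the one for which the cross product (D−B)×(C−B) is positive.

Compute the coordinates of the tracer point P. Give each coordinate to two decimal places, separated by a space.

A=(0,0), D=(11.00,0)
B = A + 3.00·(cos336°, sin336°) = (2.7406, -1.2202)
|BD| = 8.3490
circle(B,8.00) ∩ circle(D,3.00): a=7.4683, h=2.8678
  candidates: C₊=(9.7096,2.7083) cross=23.943; C₋=(10.5479,-2.9657) cross=-23.943
  mode + wants cross > 0 → take C=(9.7096,2.7083) (cross=23.943)
ex = (C−B)/|BC| = (0.8711,0.4911); ey = (-0.4911,0.8711)
P = B + 1.01·ex + 1.20·ey = (3.0312,0.3211)

3.03 0.32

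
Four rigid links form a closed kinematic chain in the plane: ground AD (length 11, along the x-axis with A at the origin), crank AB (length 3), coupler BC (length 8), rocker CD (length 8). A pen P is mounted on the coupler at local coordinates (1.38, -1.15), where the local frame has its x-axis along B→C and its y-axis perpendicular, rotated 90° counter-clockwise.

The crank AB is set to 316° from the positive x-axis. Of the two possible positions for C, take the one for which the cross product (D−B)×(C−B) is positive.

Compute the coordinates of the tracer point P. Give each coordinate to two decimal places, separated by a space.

3.73 -1.22

A=(0,0), D=(11.00,0)
B = A + 3.00·(cos316°, sin316°) = (2.1580, -2.0840)
|BD| = 9.0842
circle(B,8.00) ∩ circle(D,8.00): a=4.5421, h=6.5855
  candidates: C₊=(5.0683,5.3679) cross=59.825; C₋=(8.0898,-7.4519) cross=-59.825
  mode + wants cross > 0 → take C=(5.0683,5.3679) (cross=59.825)
ex = (C−B)/|BC| = (0.3638,0.9315); ey = (-0.9315,0.3638)
P = B + 1.38·ex + -1.15·ey = (3.7312,-1.2169)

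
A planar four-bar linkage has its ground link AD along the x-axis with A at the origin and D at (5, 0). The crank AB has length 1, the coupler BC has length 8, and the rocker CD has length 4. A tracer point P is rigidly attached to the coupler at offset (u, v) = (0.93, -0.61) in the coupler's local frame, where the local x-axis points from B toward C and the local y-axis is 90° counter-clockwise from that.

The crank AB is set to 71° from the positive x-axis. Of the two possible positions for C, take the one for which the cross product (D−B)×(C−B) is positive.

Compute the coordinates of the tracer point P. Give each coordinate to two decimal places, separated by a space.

A=(0,0), D=(5.00,0)
B = A + 1.00·(cos71°, sin71°) = (0.3256, 0.9455)
|BD| = 4.7691
circle(B,8.00) ∩ circle(D,4.00): a=7.4169, h=2.9982
  candidates: C₊=(8.1897,2.4137) cross=14.298; C₋=(7.0009,-3.4636) cross=-14.298
  mode + wants cross > 0 → take C=(8.1897,2.4137) (cross=14.298)
ex = (C−B)/|BC| = (0.9830,0.1835); ey = (-0.1835,0.9830)
P = B + 0.93·ex + -0.61·ey = (1.3517,0.5166)

1.35 0.52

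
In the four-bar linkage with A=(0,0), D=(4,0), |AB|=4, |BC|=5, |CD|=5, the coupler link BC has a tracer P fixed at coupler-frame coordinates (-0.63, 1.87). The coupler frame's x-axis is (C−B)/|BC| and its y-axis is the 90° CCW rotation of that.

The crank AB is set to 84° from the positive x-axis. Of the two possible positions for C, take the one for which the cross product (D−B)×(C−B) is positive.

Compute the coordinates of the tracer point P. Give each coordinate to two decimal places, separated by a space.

-0.52 5.72

A=(0,0), D=(4.00,0)
B = A + 4.00·(cos84°, sin84°) = (0.4181, 3.9781)
|BD| = 5.3530
circle(B,5.00) ∩ circle(D,5.00): a=2.6765, h=4.2233
  candidates: C₊=(5.3476,4.8150) cross=22.607; C₋=(-0.9295,-0.8369) cross=-22.607
  mode + wants cross > 0 → take C=(5.3476,4.8150) (cross=22.607)
ex = (C−B)/|BC| = (0.9859,0.1674); ey = (-0.1674,0.9859)
P = B + -0.63·ex + 1.87·ey = (-0.5160,5.7163)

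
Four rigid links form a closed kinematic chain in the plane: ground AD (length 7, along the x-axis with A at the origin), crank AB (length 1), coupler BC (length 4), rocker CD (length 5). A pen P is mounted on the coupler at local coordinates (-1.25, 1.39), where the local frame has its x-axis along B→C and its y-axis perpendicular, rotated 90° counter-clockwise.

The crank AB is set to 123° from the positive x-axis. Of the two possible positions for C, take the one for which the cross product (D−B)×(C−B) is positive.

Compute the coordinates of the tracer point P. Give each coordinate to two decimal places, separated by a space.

-2.33 1.40

A=(0,0), D=(7.00,0)
B = A + 1.00·(cos123°, sin123°) = (-0.5446, 0.8387)
|BD| = 7.5911
circle(B,4.00) ∩ circle(D,5.00): a=3.2028, h=2.3963
  candidates: C₊=(2.9033,2.8665) cross=18.191; C₋=(2.3738,-1.8968) cross=-18.191
  mode + wants cross > 0 → take C=(2.9033,2.8665) (cross=18.191)
ex = (C−B)/|BC| = (0.8620,0.5070); ey = (-0.5070,0.8620)
P = B + -1.25·ex + 1.39·ey = (-2.3268,1.4031)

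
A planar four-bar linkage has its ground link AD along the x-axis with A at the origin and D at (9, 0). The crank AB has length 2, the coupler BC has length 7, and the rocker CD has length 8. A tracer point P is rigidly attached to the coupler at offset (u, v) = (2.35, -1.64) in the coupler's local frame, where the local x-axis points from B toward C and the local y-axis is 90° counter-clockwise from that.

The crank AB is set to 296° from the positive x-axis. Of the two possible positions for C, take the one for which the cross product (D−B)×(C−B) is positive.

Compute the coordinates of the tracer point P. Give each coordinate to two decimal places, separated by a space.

A=(0,0), D=(9.00,0)
B = A + 2.00·(cos296°, sin296°) = (0.8767, -1.7976)
|BD| = 8.3198
circle(B,7.00) ∩ circle(D,8.00): a=3.2584, h=6.1954
  candidates: C₊=(2.7196,4.9555) cross=51.544; C₋=(5.3968,-7.1426) cross=-51.544
  mode + wants cross > 0 → take C=(2.7196,4.9555) (cross=51.544)
ex = (C−B)/|BC| = (0.2633,0.9647); ey = (-0.9647,0.2633)
P = B + 2.35·ex + -1.64·ey = (3.0776,0.0378)

3.08 0.04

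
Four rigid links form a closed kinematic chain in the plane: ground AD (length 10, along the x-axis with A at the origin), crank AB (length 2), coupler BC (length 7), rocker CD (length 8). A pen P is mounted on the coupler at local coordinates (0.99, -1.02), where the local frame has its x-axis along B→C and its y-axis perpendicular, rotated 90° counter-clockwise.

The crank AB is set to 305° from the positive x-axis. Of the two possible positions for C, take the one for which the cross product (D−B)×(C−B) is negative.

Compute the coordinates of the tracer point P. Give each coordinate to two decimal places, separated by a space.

1.05 -3.06

A=(0,0), D=(10.00,0)
B = A + 2.00·(cos305°, sin305°) = (1.1472, -1.6383)
|BD| = 9.0032
circle(B,7.00) ∩ circle(D,8.00): a=3.6685, h=5.9617
  candidates: C₊=(3.6696,4.8914) cross=53.674; C₋=(5.8393,-6.8329) cross=-53.674
  mode - wants cross < 0 → take C=(5.8393,-6.8329) (cross=-53.674)
ex = (C−B)/|BC| = (0.6703,-0.7421); ey = (0.7421,0.6703)
P = B + 0.99·ex + -1.02·ey = (1.0538,-3.0567)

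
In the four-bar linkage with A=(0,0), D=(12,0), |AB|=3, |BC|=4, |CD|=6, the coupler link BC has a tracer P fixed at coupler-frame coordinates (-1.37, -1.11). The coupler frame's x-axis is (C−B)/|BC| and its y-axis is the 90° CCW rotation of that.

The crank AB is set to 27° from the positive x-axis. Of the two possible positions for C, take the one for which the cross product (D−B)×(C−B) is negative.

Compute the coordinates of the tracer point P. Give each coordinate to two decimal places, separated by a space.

A=(0,0), D=(12.00,0)
B = A + 3.00·(cos27°, sin27°) = (2.6730, 1.3620)
|BD| = 9.4259
circle(B,4.00) ∩ circle(D,6.00): a=3.6520, h=1.6317
  candidates: C₊=(6.5225,2.4489) cross=15.381; C₋=(6.0510,-0.7803) cross=-15.381
  mode - wants cross < 0 → take C=(6.0510,-0.7803) (cross=-15.381)
ex = (C−B)/|BC| = (0.8445,-0.5356); ey = (0.5356,0.8445)
P = B + -1.37·ex + -1.11·ey = (0.9216,1.1583)

0.92 1.16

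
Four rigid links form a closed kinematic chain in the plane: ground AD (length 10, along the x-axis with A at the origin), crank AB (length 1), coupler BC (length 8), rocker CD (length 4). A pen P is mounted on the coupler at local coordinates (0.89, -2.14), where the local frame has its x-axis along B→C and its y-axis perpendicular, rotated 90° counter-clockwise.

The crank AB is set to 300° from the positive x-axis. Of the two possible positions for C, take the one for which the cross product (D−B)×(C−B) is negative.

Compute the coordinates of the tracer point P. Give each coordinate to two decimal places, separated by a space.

0.64 -3.18

A=(0,0), D=(10.00,0)
B = A + 1.00·(cos300°, sin300°) = (0.5000, -0.8660)
|BD| = 9.5394
circle(B,8.00) ∩ circle(D,4.00): a=7.2856, h=3.3046
  candidates: C₊=(7.4555,3.0863) cross=31.524; C₋=(8.0555,-3.4956) cross=-31.524
  mode - wants cross < 0 → take C=(8.0555,-3.4956) (cross=-31.524)
ex = (C−B)/|BC| = (0.9444,-0.3287); ey = (0.3287,0.9444)
P = B + 0.89·ex + -2.14·ey = (0.6371,-3.1797)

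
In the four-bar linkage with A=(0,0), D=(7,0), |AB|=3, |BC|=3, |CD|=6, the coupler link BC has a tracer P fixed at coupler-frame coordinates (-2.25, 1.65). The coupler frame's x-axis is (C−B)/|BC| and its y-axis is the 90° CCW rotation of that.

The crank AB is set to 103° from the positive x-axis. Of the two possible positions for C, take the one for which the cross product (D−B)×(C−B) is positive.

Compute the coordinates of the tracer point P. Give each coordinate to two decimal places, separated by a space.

-3.26 3.98

A=(0,0), D=(7.00,0)
B = A + 3.00·(cos103°, sin103°) = (-0.6749, 2.9231)
|BD| = 8.2127
circle(B,3.00) ∩ circle(D,6.00): a=2.4625, h=1.7135
  candidates: C₊=(2.2363,3.6479) cross=14.072; C₋=(1.0166,0.4454) cross=-14.072
  mode + wants cross > 0 → take C=(2.2363,3.6479) (cross=14.072)
ex = (C−B)/|BC| = (0.9704,0.2416); ey = (-0.2416,0.9704)
P = B + -2.25·ex + 1.65·ey = (-3.2568,3.9807)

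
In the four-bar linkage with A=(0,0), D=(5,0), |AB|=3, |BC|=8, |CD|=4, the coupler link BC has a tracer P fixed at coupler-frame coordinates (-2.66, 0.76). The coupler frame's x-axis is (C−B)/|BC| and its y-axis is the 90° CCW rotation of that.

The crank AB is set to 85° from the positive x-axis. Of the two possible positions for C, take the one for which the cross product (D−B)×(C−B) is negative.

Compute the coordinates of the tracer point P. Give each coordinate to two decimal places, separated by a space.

A=(0,0), D=(5.00,0)
B = A + 3.00·(cos85°, sin85°) = (0.2615, 2.9886)
|BD| = 5.6023
circle(B,8.00) ∩ circle(D,4.00): a=7.0851, h=3.7150
  candidates: C₊=(8.2360,2.3512) cross=20.812; C₋=(4.2724,-3.9333) cross=-20.812
  mode - wants cross < 0 → take C=(4.2724,-3.9333) (cross=-20.812)
ex = (C−B)/|BC| = (0.5014,-0.8652); ey = (0.8652,0.5014)
P = B + -2.66·ex + 0.76·ey = (-0.4146,5.6711)

-0.41 5.67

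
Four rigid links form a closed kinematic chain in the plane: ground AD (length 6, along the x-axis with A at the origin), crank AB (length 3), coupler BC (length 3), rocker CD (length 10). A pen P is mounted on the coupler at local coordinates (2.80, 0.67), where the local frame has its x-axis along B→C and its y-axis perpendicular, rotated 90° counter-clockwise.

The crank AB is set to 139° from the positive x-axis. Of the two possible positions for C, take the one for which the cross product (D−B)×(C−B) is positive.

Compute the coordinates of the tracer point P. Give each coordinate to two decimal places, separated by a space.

A=(0,0), D=(6.00,0)
B = A + 3.00·(cos139°, sin139°) = (-2.2641, 1.9682)
|BD| = 8.4953
circle(B,3.00) ∩ circle(D,10.00): a=-1.1083, h=2.7878
  candidates: C₊=(-2.6964,4.9369) cross=23.683; C₋=(-3.9881,-0.4870) cross=-23.683
  mode + wants cross > 0 → take C=(-2.6964,4.9369) (cross=23.683)
ex = (C−B)/|BC| = (-0.1441,0.9896); ey = (-0.9896,-0.1441)
P = B + 2.80·ex + 0.67·ey = (-3.3306,4.6424)

-3.33 4.64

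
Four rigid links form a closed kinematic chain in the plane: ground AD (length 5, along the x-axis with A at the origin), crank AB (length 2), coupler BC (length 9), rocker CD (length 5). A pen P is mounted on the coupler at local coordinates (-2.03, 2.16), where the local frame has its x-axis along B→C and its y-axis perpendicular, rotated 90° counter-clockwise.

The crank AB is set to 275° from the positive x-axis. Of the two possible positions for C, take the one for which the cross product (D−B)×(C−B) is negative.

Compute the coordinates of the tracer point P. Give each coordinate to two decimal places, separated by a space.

-1.65 0.34

A=(0,0), D=(5.00,0)
B = A + 2.00·(cos275°, sin275°) = (0.1743, -1.9924)
|BD| = 5.2208
circle(B,9.00) ∩ circle(D,5.00): a=7.9736, h=4.1740
  candidates: C₊=(5.9515,4.9086) cross=21.792; C₋=(9.1373,-2.8076) cross=-21.792
  mode - wants cross < 0 → take C=(9.1373,-2.8076) (cross=-21.792)
ex = (C−B)/|BC| = (0.9959,-0.0906); ey = (0.0906,0.9959)
P = B + -2.03·ex + 2.16·ey = (-1.6517,0.3426)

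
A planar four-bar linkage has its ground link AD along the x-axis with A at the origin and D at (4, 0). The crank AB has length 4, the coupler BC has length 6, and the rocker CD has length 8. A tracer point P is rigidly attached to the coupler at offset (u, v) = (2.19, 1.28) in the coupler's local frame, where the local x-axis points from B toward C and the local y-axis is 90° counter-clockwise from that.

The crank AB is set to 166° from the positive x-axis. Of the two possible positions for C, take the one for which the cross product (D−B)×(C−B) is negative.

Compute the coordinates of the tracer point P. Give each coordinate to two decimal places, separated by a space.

A=(0,0), D=(4.00,0)
B = A + 4.00·(cos166°, sin166°) = (-3.8812, 0.9677)
|BD| = 7.9404
circle(B,6.00) ∩ circle(D,8.00): a=2.2070, h=5.5793
  candidates: C₊=(-1.0106,6.2365) cross=44.302; C₋=(-2.3705,-4.8390) cross=-44.302
  mode - wants cross < 0 → take C=(-2.3705,-4.8390) (cross=-44.302)
ex = (C−B)/|BC| = (0.2518,-0.9678); ey = (0.9678,0.2518)
P = B + 2.19·ex + 1.28·ey = (-2.0910,-0.8295)

-2.09 -0.83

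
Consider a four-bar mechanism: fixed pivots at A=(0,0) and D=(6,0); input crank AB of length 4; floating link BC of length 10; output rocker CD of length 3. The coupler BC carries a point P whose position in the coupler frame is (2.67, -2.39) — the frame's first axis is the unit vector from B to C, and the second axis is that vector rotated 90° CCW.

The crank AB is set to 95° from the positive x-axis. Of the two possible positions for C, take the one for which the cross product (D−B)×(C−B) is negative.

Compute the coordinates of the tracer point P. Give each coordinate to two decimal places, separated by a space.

A=(0,0), D=(6.00,0)
B = A + 4.00·(cos95°, sin95°) = (-0.3486, 3.9848)
|BD| = 7.4956
circle(B,10.00) ∩ circle(D,3.00): a=9.8180, h=1.8990
  candidates: C₊=(8.9766,0.3737) cross=14.234; C₋=(6.9576,-2.8431) cross=-14.234
  mode - wants cross < 0 → take C=(6.9576,-2.8431) (cross=-14.234)
ex = (C−B)/|BC| = (0.7306,-0.6828); ey = (0.6828,0.7306)
P = B + 2.67·ex + -2.39·ey = (-0.0297,0.4156)

-0.03 0.42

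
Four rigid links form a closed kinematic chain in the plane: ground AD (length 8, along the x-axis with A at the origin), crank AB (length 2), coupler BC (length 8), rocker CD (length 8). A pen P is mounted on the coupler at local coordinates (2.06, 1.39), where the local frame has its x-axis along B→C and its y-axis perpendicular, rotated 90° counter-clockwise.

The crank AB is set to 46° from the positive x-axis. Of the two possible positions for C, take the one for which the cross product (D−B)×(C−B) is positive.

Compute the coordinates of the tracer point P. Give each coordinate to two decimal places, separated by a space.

1.53 3.92

A=(0,0), D=(8.00,0)
B = A + 2.00·(cos46°, sin46°) = (1.3893, 1.4387)
|BD| = 6.7654
circle(B,8.00) ∩ circle(D,8.00): a=3.3827, h=7.2496
  candidates: C₊=(6.2363,7.8032) cross=49.047; C₋=(3.1530,-6.3645) cross=-49.047
  mode + wants cross > 0 → take C=(6.2363,7.8032) (cross=49.047)
ex = (C−B)/|BC| = (0.6059,0.7956); ey = (-0.7956,0.6059)
P = B + 2.06·ex + 1.39·ey = (1.5316,3.9197)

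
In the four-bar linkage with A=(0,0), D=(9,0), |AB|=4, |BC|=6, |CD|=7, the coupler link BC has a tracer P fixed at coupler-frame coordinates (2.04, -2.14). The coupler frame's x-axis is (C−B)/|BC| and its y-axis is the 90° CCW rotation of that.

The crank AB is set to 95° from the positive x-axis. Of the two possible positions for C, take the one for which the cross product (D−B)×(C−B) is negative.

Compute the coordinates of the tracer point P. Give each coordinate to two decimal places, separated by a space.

A=(0,0), D=(9.00,0)
B = A + 4.00·(cos95°, sin95°) = (-0.3486, 3.9848)
|BD| = 10.1624
circle(B,6.00) ∩ circle(D,7.00): a=4.4416, h=4.0339
  candidates: C₊=(5.3190,5.9540) cross=40.994; C₋=(2.1556,-1.4676) cross=-40.994
  mode - wants cross < 0 → take C=(2.1556,-1.4676) (cross=-40.994)
ex = (C−B)/|BC| = (0.4174,-0.9087); ey = (0.9087,0.4174)
P = B + 2.04·ex + -2.14·ey = (-1.4419,1.2378)

-1.44 1.24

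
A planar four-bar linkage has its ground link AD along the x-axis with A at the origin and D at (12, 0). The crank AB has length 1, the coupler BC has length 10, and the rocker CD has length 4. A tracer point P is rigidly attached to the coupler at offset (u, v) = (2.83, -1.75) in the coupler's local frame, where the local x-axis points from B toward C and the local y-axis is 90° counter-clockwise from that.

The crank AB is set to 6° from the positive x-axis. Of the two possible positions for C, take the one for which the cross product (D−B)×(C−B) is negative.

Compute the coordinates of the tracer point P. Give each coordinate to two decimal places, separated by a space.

A=(0,0), D=(12.00,0)
B = A + 1.00·(cos6°, sin6°) = (0.9945, 0.1045)
|BD| = 11.0060
circle(B,10.00) ∩ circle(D,4.00): a=9.3191, h=3.6269
  candidates: C₊=(10.3476,3.6428) cross=39.918; C₋=(10.2788,-3.6107) cross=-39.918
  mode - wants cross < 0 → take C=(10.2788,-3.6107) (cross=-39.918)
ex = (C−B)/|BC| = (0.9284,-0.3715); ey = (0.3715,0.9284)
P = B + 2.83·ex + -1.75·ey = (2.9718,-2.5716)

2.97 -2.57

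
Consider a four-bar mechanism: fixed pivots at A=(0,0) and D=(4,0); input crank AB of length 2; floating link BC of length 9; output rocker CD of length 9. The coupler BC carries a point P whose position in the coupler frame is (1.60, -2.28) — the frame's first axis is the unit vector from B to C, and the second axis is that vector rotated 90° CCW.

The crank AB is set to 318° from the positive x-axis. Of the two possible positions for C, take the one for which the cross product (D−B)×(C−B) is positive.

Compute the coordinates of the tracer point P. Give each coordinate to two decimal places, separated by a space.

A=(0,0), D=(4.00,0)
B = A + 2.00·(cos318°, sin318°) = (1.4863, -1.3383)
|BD| = 2.8478
circle(B,9.00) ∩ circle(D,9.00): a=1.4239, h=8.8867
  candidates: C₊=(-1.4330,7.1751) cross=25.307; C₋=(6.9193,-8.5134) cross=-25.307
  mode + wants cross > 0 → take C=(-1.4330,7.1751) (cross=25.307)
ex = (C−B)/|BC| = (-0.3244,0.9459); ey = (-0.9459,-0.3244)
P = B + 1.60·ex + -2.28·ey = (3.1240,0.9148)

3.12 0.91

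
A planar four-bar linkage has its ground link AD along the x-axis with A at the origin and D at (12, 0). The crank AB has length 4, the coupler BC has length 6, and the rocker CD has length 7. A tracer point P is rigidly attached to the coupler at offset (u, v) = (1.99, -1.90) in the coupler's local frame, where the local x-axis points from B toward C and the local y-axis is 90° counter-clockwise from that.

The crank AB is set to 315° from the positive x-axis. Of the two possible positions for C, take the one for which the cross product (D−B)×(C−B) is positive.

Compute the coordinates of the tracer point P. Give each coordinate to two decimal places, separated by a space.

A=(0,0), D=(12.00,0)
B = A + 4.00·(cos315°, sin315°) = (2.8284, -2.8284)
|BD| = 9.5978
circle(B,6.00) ∩ circle(D,7.00): a=4.1217, h=4.3603
  candidates: C₊=(5.4821,2.5528) cross=41.849; C₋=(8.0520,-5.7804) cross=-41.849
  mode + wants cross > 0 → take C=(5.4821,2.5528) (cross=41.849)
ex = (C−B)/|BC| = (0.4423,0.8969); ey = (-0.8969,0.4423)
P = B + 1.99·ex + -1.90·ey = (5.4126,-1.8840)

5.41 -1.88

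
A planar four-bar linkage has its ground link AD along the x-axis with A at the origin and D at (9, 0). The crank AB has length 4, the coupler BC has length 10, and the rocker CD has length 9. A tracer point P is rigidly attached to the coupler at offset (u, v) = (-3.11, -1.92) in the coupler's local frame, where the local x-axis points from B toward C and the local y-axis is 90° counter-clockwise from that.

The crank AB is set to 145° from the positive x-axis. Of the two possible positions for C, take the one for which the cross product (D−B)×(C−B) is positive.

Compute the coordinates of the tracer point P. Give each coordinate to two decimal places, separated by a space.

A=(0,0), D=(9.00,0)
B = A + 4.00·(cos145°, sin145°) = (-3.2766, 2.2943)
|BD| = 12.4892
circle(B,10.00) ∩ circle(D,9.00): a=7.0052, h=7.1363
  candidates: C₊=(4.9204,8.0223) cross=89.126; C₋=(2.2984,-6.0074) cross=-89.126
  mode + wants cross > 0 → take C=(4.9204,8.0223) (cross=89.126)
ex = (C−B)/|BC| = (0.8197,0.5728); ey = (-0.5728,0.8197)
P = B + -3.11·ex + -1.92·ey = (-4.7261,-1.0609)

-4.73 -1.06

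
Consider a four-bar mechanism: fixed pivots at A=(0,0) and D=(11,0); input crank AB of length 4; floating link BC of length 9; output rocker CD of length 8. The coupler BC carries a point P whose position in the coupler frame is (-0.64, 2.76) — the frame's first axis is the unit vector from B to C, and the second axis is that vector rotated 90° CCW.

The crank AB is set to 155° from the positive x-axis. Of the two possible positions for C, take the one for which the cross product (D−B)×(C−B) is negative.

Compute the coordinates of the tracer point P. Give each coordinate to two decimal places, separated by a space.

-2.58 4.32

A=(0,0), D=(11.00,0)
B = A + 4.00·(cos155°, sin155°) = (-3.6252, 1.6905)
|BD| = 14.7226
circle(B,9.00) ∩ circle(D,8.00): a=7.9386, h=4.2400
  candidates: C₊=(4.7478,4.9909) cross=62.424; C₋=(3.7741,-3.4330) cross=-62.424
  mode - wants cross < 0 → take C=(3.7741,-3.4330) (cross=-62.424)
ex = (C−B)/|BC| = (0.8221,-0.5693); ey = (0.5693,0.8221)
P = B + -0.64·ex + 2.76·ey = (-2.5802,4.3239)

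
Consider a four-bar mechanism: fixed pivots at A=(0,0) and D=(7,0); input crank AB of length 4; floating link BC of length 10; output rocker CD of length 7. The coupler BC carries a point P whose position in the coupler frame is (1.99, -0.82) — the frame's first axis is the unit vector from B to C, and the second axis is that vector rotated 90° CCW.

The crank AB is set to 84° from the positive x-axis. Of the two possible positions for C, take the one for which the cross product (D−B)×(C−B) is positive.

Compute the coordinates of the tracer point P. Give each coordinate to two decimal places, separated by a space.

2.54 3.63

A=(0,0), D=(7.00,0)
B = A + 4.00·(cos84°, sin84°) = (0.4181, 3.9781)
|BD| = 7.6907
circle(B,10.00) ∩ circle(D,7.00): a=7.1610, h=6.9799
  candidates: C₊=(10.1572,6.2476) cross=53.680; C₋=(2.9363,-5.6997) cross=-53.680
  mode + wants cross > 0 → take C=(10.1572,6.2476) (cross=53.680)
ex = (C−B)/|BC| = (0.9739,0.2269); ey = (-0.2269,0.9739)
P = B + 1.99·ex + -0.82·ey = (2.5423,3.6311)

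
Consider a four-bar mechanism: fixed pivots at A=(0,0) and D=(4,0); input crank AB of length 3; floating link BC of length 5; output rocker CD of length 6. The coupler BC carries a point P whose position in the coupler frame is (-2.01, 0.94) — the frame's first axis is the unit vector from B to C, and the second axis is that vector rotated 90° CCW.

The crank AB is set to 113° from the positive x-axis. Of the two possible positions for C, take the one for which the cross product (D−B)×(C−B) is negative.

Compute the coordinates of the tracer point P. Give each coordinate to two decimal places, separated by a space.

A=(0,0), D=(4.00,0)
B = A + 3.00·(cos113°, sin113°) = (-1.1722, 2.7615)
|BD| = 5.8632
circle(B,5.00) ∩ circle(D,6.00): a=1.9936, h=4.5854
  candidates: C₊=(2.7461,5.8675) cross=26.885; C₋=(-1.5732,-2.2224) cross=-26.885
  mode - wants cross < 0 → take C=(-1.5732,-2.2224) (cross=-26.885)
ex = (C−B)/|BC| = (-0.0802,-0.9968); ey = (0.9968,-0.0802)
P = B + -2.01·ex + 0.94·ey = (-0.0740,4.6896)

-0.07 4.69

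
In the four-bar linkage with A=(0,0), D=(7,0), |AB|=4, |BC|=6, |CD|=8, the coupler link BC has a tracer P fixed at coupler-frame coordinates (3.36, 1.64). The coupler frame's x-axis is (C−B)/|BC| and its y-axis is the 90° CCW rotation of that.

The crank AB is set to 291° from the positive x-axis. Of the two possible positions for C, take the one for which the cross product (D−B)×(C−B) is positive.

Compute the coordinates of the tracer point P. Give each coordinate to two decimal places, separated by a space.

A=(0,0), D=(7.00,0)
B = A + 4.00·(cos291°, sin291°) = (1.4335, -3.7343)
|BD| = 6.7031
circle(B,6.00) ∩ circle(D,8.00): a=1.2630, h=5.8656
  candidates: C₊=(-0.7855,1.8403) cross=39.317; C₋=(5.7500,-7.9017) cross=-39.317
  mode + wants cross > 0 → take C=(-0.7855,1.8403) (cross=39.317)
ex = (C−B)/|BC| = (-0.3698,0.9291); ey = (-0.9291,-0.3698)
P = B + 3.36·ex + 1.64·ey = (-1.3329,-1.2190)

-1.33 -1.22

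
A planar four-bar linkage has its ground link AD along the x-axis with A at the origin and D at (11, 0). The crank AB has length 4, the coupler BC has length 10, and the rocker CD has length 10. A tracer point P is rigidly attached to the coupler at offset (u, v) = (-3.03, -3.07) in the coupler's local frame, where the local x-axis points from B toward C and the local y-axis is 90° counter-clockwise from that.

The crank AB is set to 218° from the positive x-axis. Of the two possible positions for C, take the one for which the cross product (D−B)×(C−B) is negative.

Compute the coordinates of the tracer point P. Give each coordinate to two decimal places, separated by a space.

-7.38 -3.30

A=(0,0), D=(11.00,0)
B = A + 4.00·(cos218°, sin218°) = (-3.1520, -2.4626)
|BD| = 14.3647
circle(B,10.00) ∩ circle(D,10.00): a=7.1824, h=6.9580
  candidates: C₊=(2.7311,5.6237) cross=99.950; C₋=(5.1168,-8.0863) cross=-99.950
  mode - wants cross < 0 → take C=(5.1168,-8.0863) (cross=-99.950)
ex = (C−B)/|BC| = (0.8269,-0.5624); ey = (0.5624,0.8269)
P = B + -3.03·ex + -3.07·ey = (-7.3840,-3.2972)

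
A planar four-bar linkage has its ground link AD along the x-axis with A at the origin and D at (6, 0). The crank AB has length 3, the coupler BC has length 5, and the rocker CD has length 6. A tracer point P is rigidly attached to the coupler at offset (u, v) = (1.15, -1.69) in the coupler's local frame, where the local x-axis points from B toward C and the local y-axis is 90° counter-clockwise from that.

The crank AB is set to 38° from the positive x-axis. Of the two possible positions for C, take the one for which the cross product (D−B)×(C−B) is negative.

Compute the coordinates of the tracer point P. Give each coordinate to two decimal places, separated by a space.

0.39 1.31

A=(0,0), D=(6.00,0)
B = A + 3.00·(cos38°, sin38°) = (2.3640, 1.8470)
|BD| = 4.0782
circle(B,5.00) ∩ circle(D,6.00): a=0.6905, h=4.9521
  candidates: C₊=(5.2224,5.9494) cross=20.196; C₋=(0.7368,-2.8808) cross=-20.196
  mode - wants cross < 0 → take C=(0.7368,-2.8808) (cross=-20.196)
ex = (C−B)/|BC| = (-0.3254,-0.9456); ey = (0.9456,-0.3254)
P = B + 1.15·ex + -1.69·ey = (0.3918,1.3096)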